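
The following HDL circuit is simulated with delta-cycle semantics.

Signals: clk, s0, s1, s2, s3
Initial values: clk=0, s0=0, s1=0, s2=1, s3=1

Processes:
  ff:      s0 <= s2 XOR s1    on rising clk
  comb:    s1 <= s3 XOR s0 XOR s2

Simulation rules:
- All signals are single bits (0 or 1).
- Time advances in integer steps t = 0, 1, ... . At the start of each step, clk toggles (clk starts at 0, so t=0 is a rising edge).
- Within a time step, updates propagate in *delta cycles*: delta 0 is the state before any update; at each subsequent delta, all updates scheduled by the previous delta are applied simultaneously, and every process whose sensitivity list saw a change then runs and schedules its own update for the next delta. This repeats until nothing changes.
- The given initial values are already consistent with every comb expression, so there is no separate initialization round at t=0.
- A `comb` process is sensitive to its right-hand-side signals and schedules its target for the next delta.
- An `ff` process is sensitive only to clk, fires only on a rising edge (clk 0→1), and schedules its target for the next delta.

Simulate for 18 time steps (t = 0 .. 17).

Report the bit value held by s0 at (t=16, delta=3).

[bits: s1,s0,clk,s2,s3]
t=0: Δ0=00011 Δ1=00111 Δ2=01111 Δ3=11111 | 3Δ
t=1: Δ0=11111 Δ1=11011 | 1Δ
t=2: Δ0=11011 Δ1=11111 Δ2=10111 Δ3=00111 | 3Δ
t=3: Δ0=00111 Δ1=00011 | 1Δ
t=4: Δ0=00011 Δ1=00111 Δ2=01111 Δ3=11111 | 3Δ
t=5: Δ0=11111 Δ1=11011 | 1Δ
t=6: Δ0=11011 Δ1=11111 Δ2=10111 Δ3=00111 | 3Δ
t=7: Δ0=00111 Δ1=00011 | 1Δ
t=8: Δ0=00011 Δ1=00111 Δ2=01111 Δ3=11111 | 3Δ
t=9: Δ0=11111 Δ1=11011 | 1Δ
t=10: Δ0=11011 Δ1=11111 Δ2=10111 Δ3=00111 | 3Δ
t=11: Δ0=00111 Δ1=00011 | 1Δ
t=12: Δ0=00011 Δ1=00111 Δ2=01111 Δ3=11111 | 3Δ
t=13: Δ0=11111 Δ1=11011 | 1Δ
t=14: Δ0=11011 Δ1=11111 Δ2=10111 Δ3=00111 | 3Δ
t=15: Δ0=00111 Δ1=00011 | 1Δ
t=16: Δ0=00011 Δ1=00111 Δ2=01111 Δ3=11111 | 3Δ
t=17: Δ0=11111 Δ1=11011 | 1Δ

1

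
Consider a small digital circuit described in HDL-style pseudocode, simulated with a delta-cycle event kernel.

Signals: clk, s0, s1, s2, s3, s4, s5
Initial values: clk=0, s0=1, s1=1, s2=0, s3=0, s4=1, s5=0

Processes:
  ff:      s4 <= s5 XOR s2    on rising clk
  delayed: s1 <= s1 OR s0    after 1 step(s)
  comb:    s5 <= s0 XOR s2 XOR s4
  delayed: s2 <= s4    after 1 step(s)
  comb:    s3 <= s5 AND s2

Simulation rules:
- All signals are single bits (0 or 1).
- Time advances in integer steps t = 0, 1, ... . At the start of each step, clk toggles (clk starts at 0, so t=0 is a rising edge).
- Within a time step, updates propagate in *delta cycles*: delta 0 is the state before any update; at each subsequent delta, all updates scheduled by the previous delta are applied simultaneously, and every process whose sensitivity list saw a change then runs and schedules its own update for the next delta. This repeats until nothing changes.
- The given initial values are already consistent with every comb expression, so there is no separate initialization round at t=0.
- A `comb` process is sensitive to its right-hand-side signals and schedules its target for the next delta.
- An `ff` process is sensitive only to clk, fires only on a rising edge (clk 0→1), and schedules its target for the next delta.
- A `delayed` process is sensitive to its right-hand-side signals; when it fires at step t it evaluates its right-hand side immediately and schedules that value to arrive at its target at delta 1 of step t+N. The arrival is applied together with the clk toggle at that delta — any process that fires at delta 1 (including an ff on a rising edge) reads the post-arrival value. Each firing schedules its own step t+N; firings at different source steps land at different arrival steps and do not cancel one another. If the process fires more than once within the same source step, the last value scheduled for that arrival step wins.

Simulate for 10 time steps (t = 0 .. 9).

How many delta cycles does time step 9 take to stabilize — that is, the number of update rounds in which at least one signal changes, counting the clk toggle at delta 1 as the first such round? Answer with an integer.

t=0 Δ0: s1=1 s3=0 s4=1 s5=0 s0=1 clk=0 s2=0
  Δ1: clk:0→1
  Δ2: s4:1→0
  Δ3: s5:0→1
  (3Δ to stable)
t=1 Δ0: s1=1 s3=0 s4=0 s5=1 s0=1 clk=1 s2=0
  Δ1: clk:1→0
  (1Δ to stable)
t=2 Δ0: s1=1 s3=0 s4=0 s5=1 s0=1 clk=0 s2=0
  Δ1: clk:0→1
  Δ2: s4:0→1
  Δ3: s5:1→0
  (3Δ to stable)
t=3 Δ0: s1=1 s3=0 s4=1 s5=0 s0=1 clk=1 s2=0
  Δ1: clk:1→0, s2:0→1
  Δ2: s5:0→1
  Δ3: s3:0→1
  (3Δ to stable)
t=4 Δ0: s1=1 s3=1 s4=1 s5=1 s0=1 clk=0 s2=1
  Δ1: clk:0→1
  Δ2: s4:1→0
  Δ3: s5:1→0
  Δ4: s3:1→0
  (4Δ to stable)
t=5 Δ0: s1=1 s3=0 s4=0 s5=0 s0=1 clk=1 s2=1
  Δ1: clk:1→0, s2:1→0
  Δ2: s5:0→1
  (2Δ to stable)
t=6 Δ0: s1=1 s3=0 s4=0 s5=1 s0=1 clk=0 s2=0
  Δ1: clk:0→1
  Δ2: s4:0→1
  Δ3: s5:1→0
  (3Δ to stable)
t=7 Δ0: s1=1 s3=0 s4=1 s5=0 s0=1 clk=1 s2=0
  Δ1: clk:1→0, s2:0→1
  Δ2: s5:0→1
  Δ3: s3:0→1
  (3Δ to stable)
t=8 Δ0: s1=1 s3=1 s4=1 s5=1 s0=1 clk=0 s2=1
  Δ1: clk:0→1
  Δ2: s4:1→0
  Δ3: s5:1→0
  Δ4: s3:1→0
  (4Δ to stable)
t=9 Δ0: s1=1 s3=0 s4=0 s5=0 s0=1 clk=1 s2=1
  Δ1: clk:1→0, s2:1→0
  Δ2: s5:0→1
  (2Δ to stable)

2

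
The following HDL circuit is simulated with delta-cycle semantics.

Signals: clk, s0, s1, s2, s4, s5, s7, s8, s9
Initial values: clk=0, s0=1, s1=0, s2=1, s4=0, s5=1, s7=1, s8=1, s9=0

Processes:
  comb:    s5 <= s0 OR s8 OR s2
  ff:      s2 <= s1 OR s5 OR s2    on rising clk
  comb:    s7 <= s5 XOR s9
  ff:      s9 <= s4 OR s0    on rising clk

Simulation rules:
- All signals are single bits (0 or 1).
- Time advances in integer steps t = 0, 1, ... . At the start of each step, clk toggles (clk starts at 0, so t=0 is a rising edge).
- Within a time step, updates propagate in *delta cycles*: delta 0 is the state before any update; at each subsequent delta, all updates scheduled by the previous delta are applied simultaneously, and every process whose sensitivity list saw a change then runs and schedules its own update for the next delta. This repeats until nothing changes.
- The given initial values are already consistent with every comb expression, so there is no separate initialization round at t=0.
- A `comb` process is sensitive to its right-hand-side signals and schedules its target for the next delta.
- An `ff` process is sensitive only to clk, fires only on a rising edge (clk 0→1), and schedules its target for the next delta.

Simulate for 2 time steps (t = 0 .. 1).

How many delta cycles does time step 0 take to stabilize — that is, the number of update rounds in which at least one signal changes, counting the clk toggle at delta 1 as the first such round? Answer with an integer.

3

t0.Δ0 s1=0 s0=1 s4=0 s9=0 clk=0 s7=1 s2=1 s5=1 s8=1
t0.Δ1 s1=0 s0=1 s4=0 s9=0 clk=1 s7=1 s2=1 s5=1 s8=1
t0.Δ2 s1=0 s0=1 s4=0 s9=1 clk=1 s7=1 s2=1 s5=1 s8=1
t0.Δ3 s1=0 s0=1 s4=0 s9=1 clk=1 s7=0 s2=1 s5=1 s8=1
t1.Δ0 s1=0 s0=1 s4=0 s9=1 clk=1 s7=0 s2=1 s5=1 s8=1
t1.Δ1 s1=0 s0=1 s4=0 s9=1 clk=0 s7=0 s2=1 s5=1 s8=1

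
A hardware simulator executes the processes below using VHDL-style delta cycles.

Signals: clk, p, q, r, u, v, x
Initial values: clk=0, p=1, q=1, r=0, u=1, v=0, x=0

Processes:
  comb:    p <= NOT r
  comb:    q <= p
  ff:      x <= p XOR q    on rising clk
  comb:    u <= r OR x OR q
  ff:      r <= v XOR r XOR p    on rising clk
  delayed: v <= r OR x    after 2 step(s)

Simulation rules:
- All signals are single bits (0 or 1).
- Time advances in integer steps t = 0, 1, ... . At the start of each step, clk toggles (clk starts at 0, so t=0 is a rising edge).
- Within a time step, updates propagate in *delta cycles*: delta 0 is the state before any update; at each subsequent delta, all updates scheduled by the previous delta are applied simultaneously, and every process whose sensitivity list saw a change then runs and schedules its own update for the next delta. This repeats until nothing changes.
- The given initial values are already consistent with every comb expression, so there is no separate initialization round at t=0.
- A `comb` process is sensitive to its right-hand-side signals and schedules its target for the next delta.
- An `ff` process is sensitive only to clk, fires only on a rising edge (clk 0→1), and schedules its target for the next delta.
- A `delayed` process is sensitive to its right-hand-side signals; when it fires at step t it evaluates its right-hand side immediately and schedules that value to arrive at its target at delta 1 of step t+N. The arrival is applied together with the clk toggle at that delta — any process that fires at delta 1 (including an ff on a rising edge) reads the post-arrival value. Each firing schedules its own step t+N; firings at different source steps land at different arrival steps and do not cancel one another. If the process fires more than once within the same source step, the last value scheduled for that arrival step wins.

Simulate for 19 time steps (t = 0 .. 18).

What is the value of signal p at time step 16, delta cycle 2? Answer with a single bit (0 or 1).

1

t=0 Δ0: v=0 q=1 u=1 x=0 clk=0 p=1 r=0
  Δ1: clk:0→1
  Δ2: r:0→1
  Δ3: p:1→0
  Δ4: q:1→0
  (4Δ to stable)
t=1 Δ0: v=0 q=0 u=1 x=0 clk=1 p=0 r=1
  Δ1: clk:1→0
  (1Δ to stable)
t=2 Δ0: v=0 q=0 u=1 x=0 clk=0 p=0 r=1
  Δ1: v:0→1, clk:0→1
  Δ2: r:1→0
  Δ3: u:1→0, p:0→1
  Δ4: q:0→1
  Δ5: u:0→1
  (5Δ to stable)
t=3 Δ0: v=1 q=1 u=1 x=0 clk=1 p=1 r=0
  Δ1: clk:1→0
  (1Δ to stable)
t=4 Δ0: v=1 q=1 u=1 x=0 clk=0 p=1 r=0
  Δ1: v:1→0, clk:0→1
  Δ2: r:0→1
  Δ3: p:1→0
  Δ4: q:1→0
  (4Δ to stable)
t=5 Δ0: v=0 q=0 u=1 x=0 clk=1 p=0 r=1
  Δ1: clk:1→0
  (1Δ to stable)
t=6 Δ0: v=0 q=0 u=1 x=0 clk=0 p=0 r=1
  Δ1: v:0→1, clk:0→1
  Δ2: r:1→0
  Δ3: u:1→0, p:0→1
  Δ4: q:0→1
  Δ5: u:0→1
  (5Δ to stable)
t=7 Δ0: v=1 q=1 u=1 x=0 clk=1 p=1 r=0
  Δ1: clk:1→0
  (1Δ to stable)
t=8 Δ0: v=1 q=1 u=1 x=0 clk=0 p=1 r=0
  Δ1: v:1→0, clk:0→1
  Δ2: r:0→1
  Δ3: p:1→0
  Δ4: q:1→0
  (4Δ to stable)
t=9 Δ0: v=0 q=0 u=1 x=0 clk=1 p=0 r=1
  Δ1: clk:1→0
  (1Δ to stable)
t=10 Δ0: v=0 q=0 u=1 x=0 clk=0 p=0 r=1
  Δ1: v:0→1, clk:0→1
  Δ2: r:1→0
  Δ3: u:1→0, p:0→1
  Δ4: q:0→1
  Δ5: u:0→1
  (5Δ to stable)
t=11 Δ0: v=1 q=1 u=1 x=0 clk=1 p=1 r=0
  Δ1: clk:1→0
  (1Δ to stable)
t=12 Δ0: v=1 q=1 u=1 x=0 clk=0 p=1 r=0
  Δ1: v:1→0, clk:0→1
  Δ2: r:0→1
  Δ3: p:1→0
  Δ4: q:1→0
  (4Δ to stable)
t=13 Δ0: v=0 q=0 u=1 x=0 clk=1 p=0 r=1
  Δ1: clk:1→0
  (1Δ to stable)
t=14 Δ0: v=0 q=0 u=1 x=0 clk=0 p=0 r=1
  Δ1: v:0→1, clk:0→1
  Δ2: r:1→0
  Δ3: u:1→0, p:0→1
  Δ4: q:0→1
  Δ5: u:0→1
  (5Δ to stable)
t=15 Δ0: v=1 q=1 u=1 x=0 clk=1 p=1 r=0
  Δ1: clk:1→0
  (1Δ to stable)
t=16 Δ0: v=1 q=1 u=1 x=0 clk=0 p=1 r=0
  Δ1: v:1→0, clk:0→1
  Δ2: r:0→1
  Δ3: p:1→0
  Δ4: q:1→0
  (4Δ to stable)
t=17 Δ0: v=0 q=0 u=1 x=0 clk=1 p=0 r=1
  Δ1: clk:1→0
  (1Δ to stable)
t=18 Δ0: v=0 q=0 u=1 x=0 clk=0 p=0 r=1
  Δ1: v:0→1, clk:0→1
  Δ2: r:1→0
  Δ3: u:1→0, p:0→1
  Δ4: q:0→1
  Δ5: u:0→1
  (5Δ to stable)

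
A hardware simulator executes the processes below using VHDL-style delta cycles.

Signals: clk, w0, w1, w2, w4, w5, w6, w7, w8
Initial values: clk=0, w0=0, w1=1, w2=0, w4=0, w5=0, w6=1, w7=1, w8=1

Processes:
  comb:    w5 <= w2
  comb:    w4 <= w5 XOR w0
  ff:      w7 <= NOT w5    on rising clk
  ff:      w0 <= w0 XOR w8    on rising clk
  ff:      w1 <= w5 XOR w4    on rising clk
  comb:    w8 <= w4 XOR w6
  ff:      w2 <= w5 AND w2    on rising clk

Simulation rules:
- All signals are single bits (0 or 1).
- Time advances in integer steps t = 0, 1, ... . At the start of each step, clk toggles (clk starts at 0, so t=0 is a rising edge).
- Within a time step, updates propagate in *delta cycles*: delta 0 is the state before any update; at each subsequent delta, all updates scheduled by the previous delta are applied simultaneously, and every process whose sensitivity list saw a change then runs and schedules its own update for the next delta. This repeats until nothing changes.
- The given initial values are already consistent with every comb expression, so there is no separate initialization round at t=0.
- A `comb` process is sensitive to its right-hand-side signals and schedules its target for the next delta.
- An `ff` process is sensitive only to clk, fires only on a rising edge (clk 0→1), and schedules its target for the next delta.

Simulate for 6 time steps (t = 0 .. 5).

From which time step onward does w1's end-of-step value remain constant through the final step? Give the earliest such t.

t=0 Δ0: w8=1 w4=0 w5=0 w7=1 w2=0 w1=1 clk=0 w0=0 w6=1
  Δ1: clk:0→1
  Δ2: w1:1→0, w0:0→1
  Δ3: w4:0→1
  Δ4: w8:1→0
  (4Δ to stable)
t=1 Δ0: w8=0 w4=1 w5=0 w7=1 w2=0 w1=0 clk=1 w0=1 w6=1
  Δ1: clk:1→0
  (1Δ to stable)
t=2 Δ0: w8=0 w4=1 w5=0 w7=1 w2=0 w1=0 clk=0 w0=1 w6=1
  Δ1: clk:0→1
  Δ2: w1:0→1
  (2Δ to stable)
t=3 Δ0: w8=0 w4=1 w5=0 w7=1 w2=0 w1=1 clk=1 w0=1 w6=1
  Δ1: clk:1→0
  (1Δ to stable)
t=4 Δ0: w8=0 w4=1 w5=0 w7=1 w2=0 w1=1 clk=0 w0=1 w6=1
  Δ1: clk:0→1
  (1Δ to stable)
t=5 Δ0: w8=0 w4=1 w5=0 w7=1 w2=0 w1=1 clk=1 w0=1 w6=1
  Δ1: clk:1→0
  (1Δ to stable)

2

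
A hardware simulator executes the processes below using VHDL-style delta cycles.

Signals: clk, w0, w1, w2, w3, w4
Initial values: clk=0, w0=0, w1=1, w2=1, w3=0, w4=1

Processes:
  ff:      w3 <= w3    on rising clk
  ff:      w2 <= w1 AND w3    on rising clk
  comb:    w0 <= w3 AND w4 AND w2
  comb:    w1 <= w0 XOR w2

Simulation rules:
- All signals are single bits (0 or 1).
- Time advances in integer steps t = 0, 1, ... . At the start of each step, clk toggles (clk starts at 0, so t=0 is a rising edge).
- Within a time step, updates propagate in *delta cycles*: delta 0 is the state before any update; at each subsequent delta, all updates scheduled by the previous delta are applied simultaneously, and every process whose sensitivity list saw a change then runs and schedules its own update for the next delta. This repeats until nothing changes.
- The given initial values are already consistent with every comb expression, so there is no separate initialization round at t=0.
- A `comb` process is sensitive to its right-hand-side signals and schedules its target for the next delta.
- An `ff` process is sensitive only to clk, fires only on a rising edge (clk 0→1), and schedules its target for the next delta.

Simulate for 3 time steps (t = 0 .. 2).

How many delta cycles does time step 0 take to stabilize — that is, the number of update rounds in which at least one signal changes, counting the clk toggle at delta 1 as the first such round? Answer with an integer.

3

t0.Δ0 w0=0 w2=1 w4=1 w3=0 clk=0 w1=1
t0.Δ1 w0=0 w2=1 w4=1 w3=0 clk=1 w1=1
t0.Δ2 w0=0 w2=0 w4=1 w3=0 clk=1 w1=1
t0.Δ3 w0=0 w2=0 w4=1 w3=0 clk=1 w1=0
t1.Δ0 w0=0 w2=0 w4=1 w3=0 clk=1 w1=0
t1.Δ1 w0=0 w2=0 w4=1 w3=0 clk=0 w1=0
t2.Δ0 w0=0 w2=0 w4=1 w3=0 clk=0 w1=0
t2.Δ1 w0=0 w2=0 w4=1 w3=0 clk=1 w1=0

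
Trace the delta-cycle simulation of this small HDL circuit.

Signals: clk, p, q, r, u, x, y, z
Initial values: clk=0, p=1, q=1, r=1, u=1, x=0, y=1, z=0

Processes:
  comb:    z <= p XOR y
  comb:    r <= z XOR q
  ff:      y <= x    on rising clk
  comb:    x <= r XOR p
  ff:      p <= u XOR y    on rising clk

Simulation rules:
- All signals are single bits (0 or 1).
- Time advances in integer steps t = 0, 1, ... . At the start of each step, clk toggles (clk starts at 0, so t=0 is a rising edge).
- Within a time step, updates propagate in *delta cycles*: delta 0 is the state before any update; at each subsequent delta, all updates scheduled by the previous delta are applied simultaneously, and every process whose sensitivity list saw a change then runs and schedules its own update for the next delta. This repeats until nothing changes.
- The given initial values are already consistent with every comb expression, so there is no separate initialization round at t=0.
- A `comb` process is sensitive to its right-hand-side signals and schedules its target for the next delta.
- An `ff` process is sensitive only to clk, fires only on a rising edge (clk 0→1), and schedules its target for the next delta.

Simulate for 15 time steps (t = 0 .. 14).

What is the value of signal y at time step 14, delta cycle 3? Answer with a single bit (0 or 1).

t0.Δ0 u=1 r=1 z=0 y=1 p=1 x=0 clk=0 q=1
t0.Δ1 u=1 r=1 z=0 y=1 p=1 x=0 clk=1 q=1
t0.Δ2 u=1 r=1 z=0 y=0 p=0 x=0 clk=1 q=1
t0.Δ3 u=1 r=1 z=0 y=0 p=0 x=1 clk=1 q=1
t1.Δ0 u=1 r=1 z=0 y=0 p=0 x=1 clk=1 q=1
t1.Δ1 u=1 r=1 z=0 y=0 p=0 x=1 clk=0 q=1
t2.Δ0 u=1 r=1 z=0 y=0 p=0 x=1 clk=0 q=1
t2.Δ1 u=1 r=1 z=0 y=0 p=0 x=1 clk=1 q=1
t2.Δ2 u=1 r=1 z=0 y=1 p=1 x=1 clk=1 q=1
t2.Δ3 u=1 r=1 z=0 y=1 p=1 x=0 clk=1 q=1
t3.Δ0 u=1 r=1 z=0 y=1 p=1 x=0 clk=1 q=1
t3.Δ1 u=1 r=1 z=0 y=1 p=1 x=0 clk=0 q=1
t4.Δ0 u=1 r=1 z=0 y=1 p=1 x=0 clk=0 q=1
t4.Δ1 u=1 r=1 z=0 y=1 p=1 x=0 clk=1 q=1
t4.Δ2 u=1 r=1 z=0 y=0 p=0 x=0 clk=1 q=1
t4.Δ3 u=1 r=1 z=0 y=0 p=0 x=1 clk=1 q=1
t5.Δ0 u=1 r=1 z=0 y=0 p=0 x=1 clk=1 q=1
t5.Δ1 u=1 r=1 z=0 y=0 p=0 x=1 clk=0 q=1
t6.Δ0 u=1 r=1 z=0 y=0 p=0 x=1 clk=0 q=1
t6.Δ1 u=1 r=1 z=0 y=0 p=0 x=1 clk=1 q=1
t6.Δ2 u=1 r=1 z=0 y=1 p=1 x=1 clk=1 q=1
t6.Δ3 u=1 r=1 z=0 y=1 p=1 x=0 clk=1 q=1
t7.Δ0 u=1 r=1 z=0 y=1 p=1 x=0 clk=1 q=1
t7.Δ1 u=1 r=1 z=0 y=1 p=1 x=0 clk=0 q=1
t8.Δ0 u=1 r=1 z=0 y=1 p=1 x=0 clk=0 q=1
t8.Δ1 u=1 r=1 z=0 y=1 p=1 x=0 clk=1 q=1
t8.Δ2 u=1 r=1 z=0 y=0 p=0 x=0 clk=1 q=1
t8.Δ3 u=1 r=1 z=0 y=0 p=0 x=1 clk=1 q=1
t9.Δ0 u=1 r=1 z=0 y=0 p=0 x=1 clk=1 q=1
t9.Δ1 u=1 r=1 z=0 y=0 p=0 x=1 clk=0 q=1
t10.Δ0 u=1 r=1 z=0 y=0 p=0 x=1 clk=0 q=1
t10.Δ1 u=1 r=1 z=0 y=0 p=0 x=1 clk=1 q=1
t10.Δ2 u=1 r=1 z=0 y=1 p=1 x=1 clk=1 q=1
t10.Δ3 u=1 r=1 z=0 y=1 p=1 x=0 clk=1 q=1
t11.Δ0 u=1 r=1 z=0 y=1 p=1 x=0 clk=1 q=1
t11.Δ1 u=1 r=1 z=0 y=1 p=1 x=0 clk=0 q=1
t12.Δ0 u=1 r=1 z=0 y=1 p=1 x=0 clk=0 q=1
t12.Δ1 u=1 r=1 z=0 y=1 p=1 x=0 clk=1 q=1
t12.Δ2 u=1 r=1 z=0 y=0 p=0 x=0 clk=1 q=1
t12.Δ3 u=1 r=1 z=0 y=0 p=0 x=1 clk=1 q=1
t13.Δ0 u=1 r=1 z=0 y=0 p=0 x=1 clk=1 q=1
t13.Δ1 u=1 r=1 z=0 y=0 p=0 x=1 clk=0 q=1
t14.Δ0 u=1 r=1 z=0 y=0 p=0 x=1 clk=0 q=1
t14.Δ1 u=1 r=1 z=0 y=0 p=0 x=1 clk=1 q=1
t14.Δ2 u=1 r=1 z=0 y=1 p=1 x=1 clk=1 q=1
t14.Δ3 u=1 r=1 z=0 y=1 p=1 x=0 clk=1 q=1

1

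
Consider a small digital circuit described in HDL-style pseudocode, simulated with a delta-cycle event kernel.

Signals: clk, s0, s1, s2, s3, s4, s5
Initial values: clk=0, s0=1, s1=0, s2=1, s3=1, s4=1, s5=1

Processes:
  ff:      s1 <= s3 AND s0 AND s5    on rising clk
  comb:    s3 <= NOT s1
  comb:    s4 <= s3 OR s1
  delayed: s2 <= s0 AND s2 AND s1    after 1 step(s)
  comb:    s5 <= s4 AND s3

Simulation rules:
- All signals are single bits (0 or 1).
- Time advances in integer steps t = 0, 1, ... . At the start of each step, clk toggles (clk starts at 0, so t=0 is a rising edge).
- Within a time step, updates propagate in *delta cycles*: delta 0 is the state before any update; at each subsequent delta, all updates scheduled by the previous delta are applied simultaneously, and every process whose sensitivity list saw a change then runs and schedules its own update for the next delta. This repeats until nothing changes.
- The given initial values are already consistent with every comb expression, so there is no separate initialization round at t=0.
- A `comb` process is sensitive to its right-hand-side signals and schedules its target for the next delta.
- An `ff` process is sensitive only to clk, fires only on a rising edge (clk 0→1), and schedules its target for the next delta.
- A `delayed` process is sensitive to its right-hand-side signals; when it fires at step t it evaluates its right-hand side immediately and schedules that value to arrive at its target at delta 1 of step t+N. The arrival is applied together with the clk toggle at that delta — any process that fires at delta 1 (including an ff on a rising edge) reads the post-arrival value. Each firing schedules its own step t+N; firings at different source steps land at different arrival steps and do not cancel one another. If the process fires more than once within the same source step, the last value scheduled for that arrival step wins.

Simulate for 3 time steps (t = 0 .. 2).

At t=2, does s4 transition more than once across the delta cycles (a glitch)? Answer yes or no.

yes

t=0 Δ0: s0=1 s1=0 s4=1 s5=1 clk=0 s2=1 s3=1
  Δ1: clk:0→1
  Δ2: s1:0→1
  Δ3: s3:1→0
  Δ4: s5:1→0
  (4Δ to stable)
t=1 Δ0: s0=1 s1=1 s4=1 s5=0 clk=1 s2=1 s3=0
  Δ1: clk:1→0
  (1Δ to stable)
t=2 Δ0: s0=1 s1=1 s4=1 s5=0 clk=0 s2=1 s3=0
  Δ1: clk:0→1
  Δ2: s1:1→0
  Δ3: s4:1→0, s3:0→1
  Δ4: s4:0→1
  Δ5: s5:0→1
  (5Δ to stable)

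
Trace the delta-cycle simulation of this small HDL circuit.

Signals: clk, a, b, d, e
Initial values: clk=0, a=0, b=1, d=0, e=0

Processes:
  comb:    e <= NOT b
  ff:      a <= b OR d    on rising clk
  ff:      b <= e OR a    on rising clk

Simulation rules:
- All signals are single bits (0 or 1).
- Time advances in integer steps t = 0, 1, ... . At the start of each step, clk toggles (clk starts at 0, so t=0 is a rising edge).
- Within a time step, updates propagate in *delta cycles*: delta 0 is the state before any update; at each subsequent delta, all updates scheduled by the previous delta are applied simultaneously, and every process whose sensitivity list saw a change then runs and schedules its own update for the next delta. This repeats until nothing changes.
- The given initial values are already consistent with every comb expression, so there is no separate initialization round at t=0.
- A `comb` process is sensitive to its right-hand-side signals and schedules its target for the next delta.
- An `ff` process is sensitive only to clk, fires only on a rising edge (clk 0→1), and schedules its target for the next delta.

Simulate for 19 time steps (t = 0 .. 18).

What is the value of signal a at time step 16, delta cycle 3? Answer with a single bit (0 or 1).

1

[bits: clk,d,a,e,b]
t=0: Δ0=00001 Δ1=10001 Δ2=10100 Δ3=10110 | 3Δ
t=1: Δ0=10110 Δ1=00110 | 1Δ
t=2: Δ0=00110 Δ1=10110 Δ2=10011 Δ3=10001 | 3Δ
t=3: Δ0=10001 Δ1=00001 | 1Δ
t=4: Δ0=00001 Δ1=10001 Δ2=10100 Δ3=10110 | 3Δ
t=5: Δ0=10110 Δ1=00110 | 1Δ
t=6: Δ0=00110 Δ1=10110 Δ2=10011 Δ3=10001 | 3Δ
t=7: Δ0=10001 Δ1=00001 | 1Δ
t=8: Δ0=00001 Δ1=10001 Δ2=10100 Δ3=10110 | 3Δ
t=9: Δ0=10110 Δ1=00110 | 1Δ
t=10: Δ0=00110 Δ1=10110 Δ2=10011 Δ3=10001 | 3Δ
t=11: Δ0=10001 Δ1=00001 | 1Δ
t=12: Δ0=00001 Δ1=10001 Δ2=10100 Δ3=10110 | 3Δ
t=13: Δ0=10110 Δ1=00110 | 1Δ
t=14: Δ0=00110 Δ1=10110 Δ2=10011 Δ3=10001 | 3Δ
t=15: Δ0=10001 Δ1=00001 | 1Δ
t=16: Δ0=00001 Δ1=10001 Δ2=10100 Δ3=10110 | 3Δ
t=17: Δ0=10110 Δ1=00110 | 1Δ
t=18: Δ0=00110 Δ1=10110 Δ2=10011 Δ3=10001 | 3Δ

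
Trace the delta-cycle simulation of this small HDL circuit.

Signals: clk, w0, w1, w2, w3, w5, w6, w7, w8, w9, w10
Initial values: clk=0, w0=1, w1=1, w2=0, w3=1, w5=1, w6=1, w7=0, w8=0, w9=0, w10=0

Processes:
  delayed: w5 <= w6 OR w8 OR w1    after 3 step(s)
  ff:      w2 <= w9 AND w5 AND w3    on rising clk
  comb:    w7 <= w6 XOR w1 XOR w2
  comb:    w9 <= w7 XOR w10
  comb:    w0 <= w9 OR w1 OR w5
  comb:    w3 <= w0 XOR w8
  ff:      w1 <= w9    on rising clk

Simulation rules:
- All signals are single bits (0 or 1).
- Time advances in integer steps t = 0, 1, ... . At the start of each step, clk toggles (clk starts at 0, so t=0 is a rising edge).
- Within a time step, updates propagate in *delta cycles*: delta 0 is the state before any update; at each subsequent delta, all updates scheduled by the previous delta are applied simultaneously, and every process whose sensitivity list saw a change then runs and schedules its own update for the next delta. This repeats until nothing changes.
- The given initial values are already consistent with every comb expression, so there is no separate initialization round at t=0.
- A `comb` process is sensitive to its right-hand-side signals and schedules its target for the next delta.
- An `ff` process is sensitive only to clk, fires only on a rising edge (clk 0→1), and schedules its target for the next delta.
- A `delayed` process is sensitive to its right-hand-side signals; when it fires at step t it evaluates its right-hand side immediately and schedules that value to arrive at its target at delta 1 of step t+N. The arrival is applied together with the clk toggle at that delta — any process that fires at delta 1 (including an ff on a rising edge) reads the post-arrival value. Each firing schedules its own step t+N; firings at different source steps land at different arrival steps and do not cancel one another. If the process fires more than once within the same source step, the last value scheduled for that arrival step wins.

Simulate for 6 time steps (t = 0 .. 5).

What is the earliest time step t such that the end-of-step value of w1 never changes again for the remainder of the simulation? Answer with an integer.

2

t=0 Δ0: w10=0 w1=1 w0=1 w8=0 w9=0 w6=1 clk=0 w5=1 w3=1 w7=0 w2=0
  Δ1: clk:0→1
  Δ2: w1:1→0
  Δ3: w7:0→1
  Δ4: w9:0→1
  (4Δ to stable)
t=1 Δ0: w10=0 w1=0 w0=1 w8=0 w9=1 w6=1 clk=1 w5=1 w3=1 w7=1 w2=0
  Δ1: clk:1→0
  (1Δ to stable)
t=2 Δ0: w10=0 w1=0 w0=1 w8=0 w9=1 w6=1 clk=0 w5=1 w3=1 w7=1 w2=0
  Δ1: clk:0→1
  Δ2: w1:0→1, w2:0→1
  (2Δ to stable)
t=3 Δ0: w10=0 w1=1 w0=1 w8=0 w9=1 w6=1 clk=1 w5=1 w3=1 w7=1 w2=1
  Δ1: clk:1→0
  (1Δ to stable)
t=4 Δ0: w10=0 w1=1 w0=1 w8=0 w9=1 w6=1 clk=0 w5=1 w3=1 w7=1 w2=1
  Δ1: clk:0→1
  (1Δ to stable)
t=5 Δ0: w10=0 w1=1 w0=1 w8=0 w9=1 w6=1 clk=1 w5=1 w3=1 w7=1 w2=1
  Δ1: clk:1→0
  (1Δ to stable)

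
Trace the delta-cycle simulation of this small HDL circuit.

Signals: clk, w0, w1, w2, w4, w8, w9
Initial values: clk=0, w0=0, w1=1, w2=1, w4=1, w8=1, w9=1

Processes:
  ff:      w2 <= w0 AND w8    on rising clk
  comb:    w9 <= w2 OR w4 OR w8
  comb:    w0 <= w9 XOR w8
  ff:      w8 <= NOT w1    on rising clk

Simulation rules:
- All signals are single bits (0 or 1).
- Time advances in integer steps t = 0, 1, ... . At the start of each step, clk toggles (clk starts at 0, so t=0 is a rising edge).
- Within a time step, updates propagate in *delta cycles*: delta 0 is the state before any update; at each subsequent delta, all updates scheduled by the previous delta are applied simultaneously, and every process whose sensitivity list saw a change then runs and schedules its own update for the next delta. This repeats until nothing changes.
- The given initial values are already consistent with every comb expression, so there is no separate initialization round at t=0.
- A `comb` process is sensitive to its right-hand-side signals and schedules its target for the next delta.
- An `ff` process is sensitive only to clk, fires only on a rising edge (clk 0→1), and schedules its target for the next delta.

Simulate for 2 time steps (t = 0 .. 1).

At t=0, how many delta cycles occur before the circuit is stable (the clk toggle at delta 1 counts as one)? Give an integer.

[bits: w0,w2,clk,w8,w9,w1,w4]
t=0: Δ0=0101111 Δ1=0111111 Δ2=0010111 Δ3=1010111 | 3Δ
t=1: Δ0=1010111 Δ1=1000111 | 1Δ

3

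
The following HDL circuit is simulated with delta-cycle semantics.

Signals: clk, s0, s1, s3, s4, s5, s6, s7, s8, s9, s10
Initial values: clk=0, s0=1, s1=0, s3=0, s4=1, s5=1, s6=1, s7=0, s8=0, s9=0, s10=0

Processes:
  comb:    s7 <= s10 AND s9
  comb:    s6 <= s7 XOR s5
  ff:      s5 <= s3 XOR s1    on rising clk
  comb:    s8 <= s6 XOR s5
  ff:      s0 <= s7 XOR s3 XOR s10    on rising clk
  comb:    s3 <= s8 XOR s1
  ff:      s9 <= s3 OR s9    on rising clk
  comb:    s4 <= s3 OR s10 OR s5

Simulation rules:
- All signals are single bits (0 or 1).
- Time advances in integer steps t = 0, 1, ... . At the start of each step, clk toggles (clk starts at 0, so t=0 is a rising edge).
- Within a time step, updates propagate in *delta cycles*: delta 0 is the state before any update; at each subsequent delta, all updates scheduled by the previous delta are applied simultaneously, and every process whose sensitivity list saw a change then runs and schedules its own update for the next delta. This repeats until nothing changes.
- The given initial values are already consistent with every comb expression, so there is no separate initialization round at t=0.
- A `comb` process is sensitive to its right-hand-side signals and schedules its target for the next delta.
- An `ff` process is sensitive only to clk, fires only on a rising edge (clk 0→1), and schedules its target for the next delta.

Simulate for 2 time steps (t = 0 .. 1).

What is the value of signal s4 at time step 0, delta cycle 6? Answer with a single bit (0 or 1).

0

t=0 Δ0: s4=1 s9=0 s5=1 s10=0 s8=0 clk=0 s1=0 s0=1 s3=0 s7=0 s6=1
  Δ1: clk:0→1
  Δ2: s5:1→0, s0:1→0
  Δ3: s4:1→0, s8:0→1, s6:1→0
  Δ4: s8:1→0, s3:0→1
  Δ5: s4:0→1, s3:1→0
  Δ6: s4:1→0
  (6Δ to stable)
t=1 Δ0: s4=0 s9=0 s5=0 s10=0 s8=0 clk=1 s1=0 s0=0 s3=0 s7=0 s6=0
  Δ1: clk:1→0
  (1Δ to stable)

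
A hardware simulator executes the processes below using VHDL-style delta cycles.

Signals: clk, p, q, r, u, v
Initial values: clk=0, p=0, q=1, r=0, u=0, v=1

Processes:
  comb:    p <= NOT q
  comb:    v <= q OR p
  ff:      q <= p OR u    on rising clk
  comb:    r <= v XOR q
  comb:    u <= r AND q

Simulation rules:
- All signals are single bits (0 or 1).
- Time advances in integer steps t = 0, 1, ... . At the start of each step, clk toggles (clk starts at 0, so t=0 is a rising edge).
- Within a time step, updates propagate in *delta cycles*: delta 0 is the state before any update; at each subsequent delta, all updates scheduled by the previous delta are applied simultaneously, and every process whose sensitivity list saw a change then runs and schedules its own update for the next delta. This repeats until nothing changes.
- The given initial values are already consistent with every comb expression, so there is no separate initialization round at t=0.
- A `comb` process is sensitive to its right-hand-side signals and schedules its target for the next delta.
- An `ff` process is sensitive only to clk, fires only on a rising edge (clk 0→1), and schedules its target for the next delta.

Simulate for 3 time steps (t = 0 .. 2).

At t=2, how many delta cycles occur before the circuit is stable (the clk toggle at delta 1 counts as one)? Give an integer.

4

t=0 Δ0: r=0 clk=0 p=0 v=1 u=0 q=1
  Δ1: clk:0→1
  Δ2: q:1→0
  Δ3: r:0→1, p:0→1, v:1→0
  Δ4: r:1→0, v:0→1
  Δ5: r:0→1
  (5Δ to stable)
t=1 Δ0: r=1 clk=1 p=1 v=1 u=0 q=0
  Δ1: clk:1→0
  (1Δ to stable)
t=2 Δ0: r=1 clk=0 p=1 v=1 u=0 q=0
  Δ1: clk:0→1
  Δ2: q:0→1
  Δ3: r:1→0, p:1→0, u:0→1
  Δ4: u:1→0
  (4Δ to stable)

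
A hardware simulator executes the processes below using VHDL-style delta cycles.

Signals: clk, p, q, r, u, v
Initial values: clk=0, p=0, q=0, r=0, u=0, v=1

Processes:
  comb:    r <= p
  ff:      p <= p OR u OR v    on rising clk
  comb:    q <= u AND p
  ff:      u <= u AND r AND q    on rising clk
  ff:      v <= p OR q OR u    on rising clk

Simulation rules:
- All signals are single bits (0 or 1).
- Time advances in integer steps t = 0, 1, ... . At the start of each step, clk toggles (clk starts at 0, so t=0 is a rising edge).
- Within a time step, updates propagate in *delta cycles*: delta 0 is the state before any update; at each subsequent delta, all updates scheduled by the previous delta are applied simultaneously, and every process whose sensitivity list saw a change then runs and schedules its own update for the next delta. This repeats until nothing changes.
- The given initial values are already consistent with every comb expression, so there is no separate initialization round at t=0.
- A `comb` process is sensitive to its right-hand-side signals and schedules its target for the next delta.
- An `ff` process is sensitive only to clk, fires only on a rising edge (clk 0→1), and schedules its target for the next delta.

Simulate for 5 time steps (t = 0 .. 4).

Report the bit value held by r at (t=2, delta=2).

1

[bits: v,p,r,q,u,clk]
t=0: Δ0=100000 Δ1=100001 Δ2=010001 Δ3=011001 | 3Δ
t=1: Δ0=011001 Δ1=011000 | 1Δ
t=2: Δ0=011000 Δ1=011001 Δ2=111001 | 2Δ
t=3: Δ0=111001 Δ1=111000 | 1Δ
t=4: Δ0=111000 Δ1=111001 | 1Δ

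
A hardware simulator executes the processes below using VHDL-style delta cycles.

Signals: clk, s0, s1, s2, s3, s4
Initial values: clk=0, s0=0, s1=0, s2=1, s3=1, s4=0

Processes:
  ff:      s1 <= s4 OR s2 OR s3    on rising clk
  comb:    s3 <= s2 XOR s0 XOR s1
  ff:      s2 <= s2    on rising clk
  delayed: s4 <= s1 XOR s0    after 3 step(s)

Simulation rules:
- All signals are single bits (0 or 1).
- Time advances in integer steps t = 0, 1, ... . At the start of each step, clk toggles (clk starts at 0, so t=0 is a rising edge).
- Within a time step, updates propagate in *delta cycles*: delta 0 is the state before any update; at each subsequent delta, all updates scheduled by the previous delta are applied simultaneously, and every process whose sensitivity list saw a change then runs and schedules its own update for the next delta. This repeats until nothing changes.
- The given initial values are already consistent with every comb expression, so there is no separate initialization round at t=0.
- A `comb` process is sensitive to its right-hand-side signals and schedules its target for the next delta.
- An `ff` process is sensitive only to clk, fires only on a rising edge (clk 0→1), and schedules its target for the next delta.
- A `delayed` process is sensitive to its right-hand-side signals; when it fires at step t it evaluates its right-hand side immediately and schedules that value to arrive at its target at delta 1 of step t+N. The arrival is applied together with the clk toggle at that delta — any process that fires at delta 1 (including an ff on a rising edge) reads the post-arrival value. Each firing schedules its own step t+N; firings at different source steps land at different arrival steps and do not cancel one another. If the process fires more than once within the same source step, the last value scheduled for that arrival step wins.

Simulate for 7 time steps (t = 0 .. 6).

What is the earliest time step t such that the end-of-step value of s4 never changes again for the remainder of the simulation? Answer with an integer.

3

[bits: s4,clk,s2,s3,s1,s0]
t=0: Δ0=001100 Δ1=011100 Δ2=011110 Δ3=011010 | 3Δ
t=1: Δ0=011010 Δ1=001010 | 1Δ
t=2: Δ0=001010 Δ1=011010 | 1Δ
t=3: Δ0=011010 Δ1=101010 | 1Δ
t=4: Δ0=101010 Δ1=111010 | 1Δ
t=5: Δ0=111010 Δ1=101010 | 1Δ
t=6: Δ0=101010 Δ1=111010 | 1Δ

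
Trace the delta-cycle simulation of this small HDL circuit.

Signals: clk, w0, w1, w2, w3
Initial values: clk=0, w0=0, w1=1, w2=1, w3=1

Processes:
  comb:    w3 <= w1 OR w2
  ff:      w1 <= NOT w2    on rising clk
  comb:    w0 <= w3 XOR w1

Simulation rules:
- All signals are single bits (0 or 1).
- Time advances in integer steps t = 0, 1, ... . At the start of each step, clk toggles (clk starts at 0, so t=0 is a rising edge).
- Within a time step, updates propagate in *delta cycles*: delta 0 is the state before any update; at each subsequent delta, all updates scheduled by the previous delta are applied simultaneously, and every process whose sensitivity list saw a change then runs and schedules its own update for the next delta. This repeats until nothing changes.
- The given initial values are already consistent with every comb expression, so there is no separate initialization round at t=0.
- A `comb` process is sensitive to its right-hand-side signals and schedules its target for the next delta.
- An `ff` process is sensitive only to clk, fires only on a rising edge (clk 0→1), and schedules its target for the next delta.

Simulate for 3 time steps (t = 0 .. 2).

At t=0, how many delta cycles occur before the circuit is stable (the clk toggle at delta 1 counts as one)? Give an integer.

t0.Δ0 w1=1 clk=0 w0=0 w2=1 w3=1
t0.Δ1 w1=1 clk=1 w0=0 w2=1 w3=1
t0.Δ2 w1=0 clk=1 w0=0 w2=1 w3=1
t0.Δ3 w1=0 clk=1 w0=1 w2=1 w3=1
t1.Δ0 w1=0 clk=1 w0=1 w2=1 w3=1
t1.Δ1 w1=0 clk=0 w0=1 w2=1 w3=1
t2.Δ0 w1=0 clk=0 w0=1 w2=1 w3=1
t2.Δ1 w1=0 clk=1 w0=1 w2=1 w3=1

3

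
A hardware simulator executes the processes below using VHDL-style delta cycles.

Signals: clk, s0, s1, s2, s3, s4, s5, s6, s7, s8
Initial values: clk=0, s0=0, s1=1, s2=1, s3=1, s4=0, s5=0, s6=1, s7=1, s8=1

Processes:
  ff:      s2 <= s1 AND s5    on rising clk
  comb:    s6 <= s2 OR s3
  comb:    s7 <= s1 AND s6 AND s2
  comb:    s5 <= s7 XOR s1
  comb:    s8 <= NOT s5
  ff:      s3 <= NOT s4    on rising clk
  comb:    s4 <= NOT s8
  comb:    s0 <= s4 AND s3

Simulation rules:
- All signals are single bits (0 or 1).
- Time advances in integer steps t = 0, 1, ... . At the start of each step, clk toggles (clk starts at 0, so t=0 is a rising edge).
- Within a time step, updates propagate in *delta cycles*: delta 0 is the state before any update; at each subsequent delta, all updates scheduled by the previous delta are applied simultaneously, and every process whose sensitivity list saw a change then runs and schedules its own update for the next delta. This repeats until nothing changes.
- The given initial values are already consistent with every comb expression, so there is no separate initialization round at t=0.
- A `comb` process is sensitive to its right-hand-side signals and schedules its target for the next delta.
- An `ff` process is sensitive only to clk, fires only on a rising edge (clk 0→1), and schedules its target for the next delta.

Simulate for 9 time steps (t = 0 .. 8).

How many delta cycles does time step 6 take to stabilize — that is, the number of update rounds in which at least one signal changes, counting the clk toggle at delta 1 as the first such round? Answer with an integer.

t0.Δ0 s0=0 s3=1 s8=1 clk=0 s5=0 s4=0 s1=1 s2=1 s6=1 s7=1
t0.Δ1 s0=0 s3=1 s8=1 clk=1 s5=0 s4=0 s1=1 s2=1 s6=1 s7=1
t0.Δ2 s0=0 s3=1 s8=1 clk=1 s5=0 s4=0 s1=1 s2=0 s6=1 s7=1
t0.Δ3 s0=0 s3=1 s8=1 clk=1 s5=0 s4=0 s1=1 s2=0 s6=1 s7=0
t0.Δ4 s0=0 s3=1 s8=1 clk=1 s5=1 s4=0 s1=1 s2=0 s6=1 s7=0
t0.Δ5 s0=0 s3=1 s8=0 clk=1 s5=1 s4=0 s1=1 s2=0 s6=1 s7=0
t0.Δ6 s0=0 s3=1 s8=0 clk=1 s5=1 s4=1 s1=1 s2=0 s6=1 s7=0
t0.Δ7 s0=1 s3=1 s8=0 clk=1 s5=1 s4=1 s1=1 s2=0 s6=1 s7=0
t1.Δ0 s0=1 s3=1 s8=0 clk=1 s5=1 s4=1 s1=1 s2=0 s6=1 s7=0
t1.Δ1 s0=1 s3=1 s8=0 clk=0 s5=1 s4=1 s1=1 s2=0 s6=1 s7=0
t2.Δ0 s0=1 s3=1 s8=0 clk=0 s5=1 s4=1 s1=1 s2=0 s6=1 s7=0
t2.Δ1 s0=1 s3=1 s8=0 clk=1 s5=1 s4=1 s1=1 s2=0 s6=1 s7=0
t2.Δ2 s0=1 s3=0 s8=0 clk=1 s5=1 s4=1 s1=1 s2=1 s6=1 s7=0
t2.Δ3 s0=0 s3=0 s8=0 clk=1 s5=1 s4=1 s1=1 s2=1 s6=1 s7=1
t2.Δ4 s0=0 s3=0 s8=0 clk=1 s5=0 s4=1 s1=1 s2=1 s6=1 s7=1
t2.Δ5 s0=0 s3=0 s8=1 clk=1 s5=0 s4=1 s1=1 s2=1 s6=1 s7=1
t2.Δ6 s0=0 s3=0 s8=1 clk=1 s5=0 s4=0 s1=1 s2=1 s6=1 s7=1
t3.Δ0 s0=0 s3=0 s8=1 clk=1 s5=0 s4=0 s1=1 s2=1 s6=1 s7=1
t3.Δ1 s0=0 s3=0 s8=1 clk=0 s5=0 s4=0 s1=1 s2=1 s6=1 s7=1
t4.Δ0 s0=0 s3=0 s8=1 clk=0 s5=0 s4=0 s1=1 s2=1 s6=1 s7=1
t4.Δ1 s0=0 s3=0 s8=1 clk=1 s5=0 s4=0 s1=1 s2=1 s6=1 s7=1
t4.Δ2 s0=0 s3=1 s8=1 clk=1 s5=0 s4=0 s1=1 s2=0 s6=1 s7=1
t4.Δ3 s0=0 s3=1 s8=1 clk=1 s5=0 s4=0 s1=1 s2=0 s6=1 s7=0
t4.Δ4 s0=0 s3=1 s8=1 clk=1 s5=1 s4=0 s1=1 s2=0 s6=1 s7=0
t4.Δ5 s0=0 s3=1 s8=0 clk=1 s5=1 s4=0 s1=1 s2=0 s6=1 s7=0
t4.Δ6 s0=0 s3=1 s8=0 clk=1 s5=1 s4=1 s1=1 s2=0 s6=1 s7=0
t4.Δ7 s0=1 s3=1 s8=0 clk=1 s5=1 s4=1 s1=1 s2=0 s6=1 s7=0
t5.Δ0 s0=1 s3=1 s8=0 clk=1 s5=1 s4=1 s1=1 s2=0 s6=1 s7=0
t5.Δ1 s0=1 s3=1 s8=0 clk=0 s5=1 s4=1 s1=1 s2=0 s6=1 s7=0
t6.Δ0 s0=1 s3=1 s8=0 clk=0 s5=1 s4=1 s1=1 s2=0 s6=1 s7=0
t6.Δ1 s0=1 s3=1 s8=0 clk=1 s5=1 s4=1 s1=1 s2=0 s6=1 s7=0
t6.Δ2 s0=1 s3=0 s8=0 clk=1 s5=1 s4=1 s1=1 s2=1 s6=1 s7=0
t6.Δ3 s0=0 s3=0 s8=0 clk=1 s5=1 s4=1 s1=1 s2=1 s6=1 s7=1
t6.Δ4 s0=0 s3=0 s8=0 clk=1 s5=0 s4=1 s1=1 s2=1 s6=1 s7=1
t6.Δ5 s0=0 s3=0 s8=1 clk=1 s5=0 s4=1 s1=1 s2=1 s6=1 s7=1
t6.Δ6 s0=0 s3=0 s8=1 clk=1 s5=0 s4=0 s1=1 s2=1 s6=1 s7=1
t7.Δ0 s0=0 s3=0 s8=1 clk=1 s5=0 s4=0 s1=1 s2=1 s6=1 s7=1
t7.Δ1 s0=0 s3=0 s8=1 clk=0 s5=0 s4=0 s1=1 s2=1 s6=1 s7=1
t8.Δ0 s0=0 s3=0 s8=1 clk=0 s5=0 s4=0 s1=1 s2=1 s6=1 s7=1
t8.Δ1 s0=0 s3=0 s8=1 clk=1 s5=0 s4=0 s1=1 s2=1 s6=1 s7=1
t8.Δ2 s0=0 s3=1 s8=1 clk=1 s5=0 s4=0 s1=1 s2=0 s6=1 s7=1
t8.Δ3 s0=0 s3=1 s8=1 clk=1 s5=0 s4=0 s1=1 s2=0 s6=1 s7=0
t8.Δ4 s0=0 s3=1 s8=1 clk=1 s5=1 s4=0 s1=1 s2=0 s6=1 s7=0
t8.Δ5 s0=0 s3=1 s8=0 clk=1 s5=1 s4=0 s1=1 s2=0 s6=1 s7=0
t8.Δ6 s0=0 s3=1 s8=0 clk=1 s5=1 s4=1 s1=1 s2=0 s6=1 s7=0
t8.Δ7 s0=1 s3=1 s8=0 clk=1 s5=1 s4=1 s1=1 s2=0 s6=1 s7=0

6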